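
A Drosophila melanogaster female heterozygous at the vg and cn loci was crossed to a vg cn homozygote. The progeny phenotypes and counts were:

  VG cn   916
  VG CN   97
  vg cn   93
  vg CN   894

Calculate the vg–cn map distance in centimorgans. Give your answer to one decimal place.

The two most frequent classes, VG cn (916) and vg CN (894), are the parental types, so the F1 was VG cn / vg CN.
The recombinant classes are VG CN and vg cn: 97 + 93 = 190.
Recombination frequency = 190/2000 = 0.0950 ≈ 9.5%, i.e. 9.5 centimorgans.

9.5 centimorgans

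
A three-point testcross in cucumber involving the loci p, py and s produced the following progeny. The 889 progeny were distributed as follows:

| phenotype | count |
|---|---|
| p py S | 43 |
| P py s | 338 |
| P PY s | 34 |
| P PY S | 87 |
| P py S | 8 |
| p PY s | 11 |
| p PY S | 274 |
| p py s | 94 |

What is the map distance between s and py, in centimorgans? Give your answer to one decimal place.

10.8 centimorgans

The two most frequent reciprocal classes, P py s and p PY S, are the parental types, so the F1 was P py s / p PY S.
The two rarest classes, P py S and p PY s, are the double crossovers. Comparing them with the parentals, only the s allele has switched, so s is the middle locus and the order is p – s – py.
Crossovers in the s–py interval produce the single-crossover classes P PY s and p py S (34 + 43 = 77) plus the double crossovers (19).
RF(s–py) = (77 + 19) / 889 = 96/889 = 0.1080 → 10.8 centimorgans.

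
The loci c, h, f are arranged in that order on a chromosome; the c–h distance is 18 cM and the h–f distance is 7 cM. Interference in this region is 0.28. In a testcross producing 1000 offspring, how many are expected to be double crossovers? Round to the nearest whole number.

9

Map distances give recombination frequencies of 0.180 and 0.070 for the two intervals.
With interference 0.28 (so coincidence = 0.72), expected double-crossover frequency = 0.180 × 0.070 × 0.72 = 0.00907.
Expected number = 0.00907 × 1000 = 9.07 ≈ 9.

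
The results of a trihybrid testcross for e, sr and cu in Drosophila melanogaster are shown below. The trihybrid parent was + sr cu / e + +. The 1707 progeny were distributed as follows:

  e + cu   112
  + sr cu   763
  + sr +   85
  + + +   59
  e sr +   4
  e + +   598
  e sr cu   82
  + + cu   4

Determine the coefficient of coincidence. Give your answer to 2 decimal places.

0.45

The two rarest classes, + + cu and e sr +, are the double crossovers. Comparing them with the parentals, only the sr allele has switched, so sr is the middle locus and the order is cu – sr – e.
cu–sr: (197 + 8)/1707 = 0.1201; sr–e: (141 + 8)/1707 = 0.0873.
Expected DCO frequency = 0.1201 × 0.0873 ≈ 0.01048; observed = 8/1707 ≈ 0.00469.
Coefficient of coincidence = 0.00469/0.01048 ≈ 0.45.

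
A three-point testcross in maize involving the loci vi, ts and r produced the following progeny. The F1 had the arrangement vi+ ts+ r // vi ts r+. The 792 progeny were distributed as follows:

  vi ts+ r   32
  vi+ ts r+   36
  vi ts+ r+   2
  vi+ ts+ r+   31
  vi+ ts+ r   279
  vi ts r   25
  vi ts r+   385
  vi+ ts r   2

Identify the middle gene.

ts

The two rarest classes, vi+ ts r and vi ts+ r+, are the double crossovers. Comparing them with the parentals, only the ts allele has switched, so ts is the middle locus and the order is r – ts – vi.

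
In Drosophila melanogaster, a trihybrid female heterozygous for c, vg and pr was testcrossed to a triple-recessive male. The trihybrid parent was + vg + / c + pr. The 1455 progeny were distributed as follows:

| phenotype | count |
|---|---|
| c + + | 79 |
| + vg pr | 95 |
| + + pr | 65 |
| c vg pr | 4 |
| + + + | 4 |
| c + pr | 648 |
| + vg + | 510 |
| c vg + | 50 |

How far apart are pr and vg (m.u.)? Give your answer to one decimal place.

12.5 m.u.

The two rarest classes, + + + and c vg pr, are the double crossovers. Comparing them with the parentals, only the vg allele has switched, so vg is the middle locus and the order is c – vg – pr.
Crossovers in the vg–pr interval produce the single-crossover classes + vg pr and c + + (95 + 79 = 174) plus the double crossovers (8).
RF(vg–pr) = (174 + 8) / 1455 = 182/1455 = 0.1251 → 12.5 m.u.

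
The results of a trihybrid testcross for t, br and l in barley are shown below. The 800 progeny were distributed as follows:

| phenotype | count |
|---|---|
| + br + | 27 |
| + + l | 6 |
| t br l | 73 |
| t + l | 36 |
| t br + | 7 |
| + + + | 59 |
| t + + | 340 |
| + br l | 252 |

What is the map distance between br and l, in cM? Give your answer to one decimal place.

9.5 cM

The two most frequent reciprocal classes, t + + and + br l, are the parental types, so the F1 was t + + / + br l.
The two rarest classes, t br + and + + l, are the double crossovers. Comparing them with the parentals, only the br allele has switched, so br is the middle locus and the order is l – br – t.
Crossovers in the l–br interval produce the single-crossover classes t + l and + br + (36 + 27 = 63) plus the double crossovers (13).
RF(l–br) = (63 + 13) / 800 = 76/800 = 0.0950 → 9.5 cM.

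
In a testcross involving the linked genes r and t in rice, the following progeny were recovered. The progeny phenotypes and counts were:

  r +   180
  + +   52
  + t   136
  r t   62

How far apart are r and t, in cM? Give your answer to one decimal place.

26.5 cM

The two most frequent classes, + t (136) and r + (180), are the parental types, so the F1 was + t / r +.
The recombinant classes are + + and r t: 52 + 62 = 114.
Recombination frequency = 114/430 = 0.2651 ≈ 26.5%, i.e. 26.5 cM.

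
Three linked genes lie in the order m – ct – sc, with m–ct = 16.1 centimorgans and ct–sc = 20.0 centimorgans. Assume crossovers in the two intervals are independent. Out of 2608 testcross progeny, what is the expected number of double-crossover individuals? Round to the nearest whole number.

Map distances give recombination frequencies of 0.161 and 0.200 for the two intervals.
With no interference, expected double-crossover frequency = 0.161 × 0.200 = 0.03220.
Expected number = 0.03220 × 2608 = 83.98 ≈ 84.

84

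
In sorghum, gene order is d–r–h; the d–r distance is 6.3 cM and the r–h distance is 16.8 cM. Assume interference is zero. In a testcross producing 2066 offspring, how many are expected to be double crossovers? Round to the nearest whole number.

Map distances give recombination frequencies of 0.063 and 0.168 for the two intervals.
With no interference, expected double-crossover frequency = 0.063 × 0.168 = 0.01058.
Expected number = 0.01058 × 2066 = 21.87 ≈ 22.

22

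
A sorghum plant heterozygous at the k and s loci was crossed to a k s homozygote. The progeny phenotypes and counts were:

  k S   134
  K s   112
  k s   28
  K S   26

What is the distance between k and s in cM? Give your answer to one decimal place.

The two most frequent classes, K s (112) and k S (134), are the parental types, so the F1 was K s / k S.
The recombinant classes are K S and k s: 26 + 28 = 54.
Recombination frequency = 54/300 = 0.1800 ≈ 18.0%, i.e. 18.0 cM.

18.0 cM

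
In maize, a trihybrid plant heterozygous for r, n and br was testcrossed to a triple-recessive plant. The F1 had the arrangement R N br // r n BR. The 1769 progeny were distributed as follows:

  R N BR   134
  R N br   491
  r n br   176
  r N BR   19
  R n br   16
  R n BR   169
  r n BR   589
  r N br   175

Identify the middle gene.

n

The two rarest classes, R n br and r N BR, are the double crossovers. Comparing them with the parentals, only the n allele has switched, so n is the middle locus and the order is br – n – r.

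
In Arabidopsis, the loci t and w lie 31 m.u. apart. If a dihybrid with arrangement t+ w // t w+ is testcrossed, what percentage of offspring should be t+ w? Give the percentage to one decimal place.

34.5%

A map distance of 31 m.u. corresponds to a recombination frequency of 0.310.
The F1 is t+ w / t w+, so t+ w is a parental gamete class with expected frequency (1 − r)/2 = 0.690/2 = 0.3450.
That is 0.3450 = 34.5% of the progeny.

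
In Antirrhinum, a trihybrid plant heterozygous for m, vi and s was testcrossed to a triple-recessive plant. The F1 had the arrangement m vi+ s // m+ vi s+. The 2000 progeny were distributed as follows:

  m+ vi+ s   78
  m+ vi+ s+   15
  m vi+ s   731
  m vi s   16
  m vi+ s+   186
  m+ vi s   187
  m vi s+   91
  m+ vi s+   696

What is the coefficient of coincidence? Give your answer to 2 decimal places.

The two rarest classes, m vi s and m+ vi+ s+, are the double crossovers. Comparing them with the parentals, only the vi allele has switched, so vi is the middle locus and the order is s – vi – m.
s–vi: (373 + 31)/2000 = 0.2020; vi–m: (169 + 31)/2000 = 0.1000.
Expected DCO frequency = 0.2020 × 0.1000 ≈ 0.02020; observed = 31/2000 ≈ 0.01550.
Coefficient of coincidence = 0.01550/0.02020 ≈ 0.77.

0.77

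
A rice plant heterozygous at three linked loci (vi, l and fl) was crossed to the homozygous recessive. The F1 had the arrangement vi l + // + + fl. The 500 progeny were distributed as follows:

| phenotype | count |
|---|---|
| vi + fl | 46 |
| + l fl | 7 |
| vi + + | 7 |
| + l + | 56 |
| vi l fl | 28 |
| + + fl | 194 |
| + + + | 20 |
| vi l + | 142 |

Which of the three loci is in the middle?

The two rarest classes, vi + + and + l fl, are the double crossovers. Comparing them with the parentals, only the l allele has switched, so l is the middle locus and the order is fl – l – vi.

l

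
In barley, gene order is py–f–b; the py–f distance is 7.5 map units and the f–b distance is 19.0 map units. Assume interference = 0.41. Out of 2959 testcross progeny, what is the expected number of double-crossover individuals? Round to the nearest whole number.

Map distances give recombination frequencies of 0.075 and 0.190 for the two intervals.
With interference 0.41 (so coincidence = 0.59), expected double-crossover frequency = 0.075 × 0.190 × 0.59 = 0.00841.
Expected number = 0.00841 × 2959 = 24.88 ≈ 25.

25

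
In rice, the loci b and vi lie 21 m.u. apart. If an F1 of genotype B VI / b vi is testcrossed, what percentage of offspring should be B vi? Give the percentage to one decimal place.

A map distance of 21 m.u. corresponds to a recombination frequency of 0.210.
The F1 is B VI / b vi, so B vi is a recombinant gamete class with expected frequency r/2 = 0.210/2 = 0.1050.
That is 0.1050 = 10.5% of the progeny.

10.5%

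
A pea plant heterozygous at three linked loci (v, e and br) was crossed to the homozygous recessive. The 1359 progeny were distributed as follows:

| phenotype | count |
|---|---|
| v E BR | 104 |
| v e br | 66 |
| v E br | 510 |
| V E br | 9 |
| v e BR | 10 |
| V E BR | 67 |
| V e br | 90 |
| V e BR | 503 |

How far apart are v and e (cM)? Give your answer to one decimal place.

The two most frequent reciprocal classes, V e BR and v E br, are the parental types, so the F1 was V e BR / v E br.
The two rarest classes, v e BR and V E br, are the double crossovers. Comparing them with the parentals, only the v allele has switched, so v is the middle locus and the order is br – v – e.
Crossovers in the v–e interval produce the single-crossover classes V E BR and v e br (67 + 66 = 133) plus the double crossovers (19).
RF(v–e) = (133 + 19) / 1359 = 152/1359 = 0.1118 → 11.2 cM.

11.2 cM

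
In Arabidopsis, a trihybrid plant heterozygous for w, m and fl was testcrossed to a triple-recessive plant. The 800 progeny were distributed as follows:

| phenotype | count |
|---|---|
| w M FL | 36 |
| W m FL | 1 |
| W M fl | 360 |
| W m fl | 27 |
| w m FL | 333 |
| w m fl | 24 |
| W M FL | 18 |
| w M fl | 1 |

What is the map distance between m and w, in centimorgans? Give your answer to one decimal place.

The two most frequent reciprocal classes, w m FL and W M fl, are the parental types, so the F1 was w m FL / W M fl.
The two rarest classes, W m FL and w M fl, are the double crossovers. Comparing them with the parentals, only the w allele has switched, so w is the middle locus and the order is m – w – fl.
Crossovers in the m–w interval produce the single-crossover classes w M FL and W m fl (36 + 27 = 63) plus the double crossovers (2).
RF(m–w) = (63 + 2) / 800 = 65/800 = 0.0813 → 8.1 centimorgans.

8.1 centimorgans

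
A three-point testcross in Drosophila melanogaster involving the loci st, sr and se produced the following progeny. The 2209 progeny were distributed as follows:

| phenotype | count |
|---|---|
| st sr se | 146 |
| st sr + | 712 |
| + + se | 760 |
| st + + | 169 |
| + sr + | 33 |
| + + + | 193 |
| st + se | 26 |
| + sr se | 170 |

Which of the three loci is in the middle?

st

The two most frequent reciprocal classes, + + se and st sr +, are the parental types, so the F1 was + + se / st sr +.
The two rarest classes, st + se and + sr +, are the double crossovers. Comparing them with the parentals, only the st allele has switched, so st is the middle locus and the order is se – st – sr.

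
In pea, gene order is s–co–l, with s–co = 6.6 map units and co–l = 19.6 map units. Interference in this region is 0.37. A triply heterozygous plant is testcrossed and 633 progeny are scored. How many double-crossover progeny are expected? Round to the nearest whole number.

5

Map distances give recombination frequencies of 0.066 and 0.196 for the two intervals.
With interference 0.37 (so coincidence = 0.63), expected double-crossover frequency = 0.066 × 0.196 × 0.63 = 0.00815.
Expected number = 0.00815 × 633 = 5.16 ≈ 5.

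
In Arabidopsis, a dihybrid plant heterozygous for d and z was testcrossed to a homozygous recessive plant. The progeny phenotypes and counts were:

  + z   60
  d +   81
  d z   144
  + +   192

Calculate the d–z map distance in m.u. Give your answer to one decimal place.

The two most frequent classes, + + (192) and d z (144), are the parental types, so the F1 was + + / d z.
The recombinant classes are + z and d +: 60 + 81 = 141.
Recombination frequency = 141/477 = 0.2956 ≈ 29.6%, i.e. 29.6 m.u.

29.6 m.u.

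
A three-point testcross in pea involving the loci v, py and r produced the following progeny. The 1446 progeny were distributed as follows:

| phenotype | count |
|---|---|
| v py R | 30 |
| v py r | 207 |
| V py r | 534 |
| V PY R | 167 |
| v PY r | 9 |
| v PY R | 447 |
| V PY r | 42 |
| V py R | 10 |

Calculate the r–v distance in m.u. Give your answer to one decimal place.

The two most frequent reciprocal classes, v PY R and V py r, are the parental types, so the F1 was v PY R / V py r.
The two rarest classes, v PY r and V py R, are the double crossovers. Comparing them with the parentals, only the r allele has switched, so r is the middle locus and the order is v – r – py.
Crossovers in the v–r interval produce the single-crossover classes V PY R and v py r (167 + 207 = 374) plus the double crossovers (19).
RF(v–r) = (374 + 19) / 1446 = 393/1446 = 0.2718 → 27.2 m.u.

27.2 m.u.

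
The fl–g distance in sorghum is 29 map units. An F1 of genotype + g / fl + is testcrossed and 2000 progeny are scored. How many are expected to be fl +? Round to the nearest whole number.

710

A map distance of 29 map units corresponds to a recombination frequency of 0.290.
The F1 is + g / fl +, so fl + is a parental gamete class with expected frequency (1 − r)/2 = 0.710/2 = 0.3550.
Expected number = 0.3550 × 2000 = 710.00 ≈ 710.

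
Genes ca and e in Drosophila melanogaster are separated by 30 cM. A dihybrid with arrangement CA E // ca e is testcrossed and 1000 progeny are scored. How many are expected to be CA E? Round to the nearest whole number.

A map distance of 30 cM corresponds to a recombination frequency of 0.300.
The F1 is CA E / ca e, so CA E is a parental gamete class with expected frequency (1 − r)/2 = 0.700/2 = 0.3500.
Expected number = 0.3500 × 1000 = 350.00 ≈ 350.

350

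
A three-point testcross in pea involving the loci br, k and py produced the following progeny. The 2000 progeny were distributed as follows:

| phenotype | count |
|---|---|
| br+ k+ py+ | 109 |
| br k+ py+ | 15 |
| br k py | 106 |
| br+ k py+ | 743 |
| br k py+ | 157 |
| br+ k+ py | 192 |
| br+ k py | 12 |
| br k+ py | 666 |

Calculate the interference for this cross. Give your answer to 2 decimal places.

The two most frequent reciprocal classes, br+ k py+ and br k+ py, are the parental types, so the F1 was br+ k py+ / br k+ py.
The two rarest classes, br+ k py and br k+ py+, are the double crossovers. Comparing them with the parentals, only the py allele has switched, so py is the middle locus and the order is k – py – br.
k–py: (215 + 27)/2000 = 0.1210; py–br: (349 + 27)/2000 = 0.1880.
Expected DCO frequency = 0.1210 × 0.1880 ≈ 0.02275; observed = 27/2000 ≈ 0.01350.
Coefficient of coincidence = 0.01350/0.02275 ≈ 0.59; interference = 1 − 0.59 = 0.41.

0.41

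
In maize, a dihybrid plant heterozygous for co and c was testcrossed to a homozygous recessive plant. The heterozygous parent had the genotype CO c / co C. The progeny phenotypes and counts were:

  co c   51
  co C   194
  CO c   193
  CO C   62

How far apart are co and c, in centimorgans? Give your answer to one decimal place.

The recombinant classes are CO C and co c: 62 + 51 = 113.
Recombination frequency = 113/500 = 0.2260 ≈ 22.6%, i.e. 22.6 centimorgans.

22.6 centimorgans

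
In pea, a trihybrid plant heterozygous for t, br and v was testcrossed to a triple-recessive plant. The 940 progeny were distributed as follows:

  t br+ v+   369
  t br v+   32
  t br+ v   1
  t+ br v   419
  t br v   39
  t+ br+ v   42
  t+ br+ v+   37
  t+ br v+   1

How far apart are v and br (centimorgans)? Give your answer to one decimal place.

8.1 centimorgans

The two most frequent reciprocal classes, t+ br v and t br+ v+, are the parental types, so the F1 was t+ br v / t br+ v+.
The two rarest classes, t+ br v+ and t br+ v, are the double crossovers. Comparing them with the parentals, only the v allele has switched, so v is the middle locus and the order is br – v – t.
Crossovers in the br–v interval produce the single-crossover classes t+ br+ v and t br v+ (42 + 32 = 74) plus the double crossovers (2).
RF(br–v) = (74 + 2) / 940 = 76/940 = 0.0809 → 8.1 centimorgans.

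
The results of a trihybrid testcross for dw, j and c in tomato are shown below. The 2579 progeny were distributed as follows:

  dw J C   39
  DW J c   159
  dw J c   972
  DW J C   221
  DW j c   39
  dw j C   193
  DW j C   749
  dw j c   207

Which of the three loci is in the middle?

The two most frequent reciprocal classes, dw J c and DW j C, are the parental types, so the F1 was dw J c / DW j C.
The two rarest classes, dw J C and DW j c, are the double crossovers. Comparing them with the parentals, only the c allele has switched, so c is the middle locus and the order is dw – c – j.

c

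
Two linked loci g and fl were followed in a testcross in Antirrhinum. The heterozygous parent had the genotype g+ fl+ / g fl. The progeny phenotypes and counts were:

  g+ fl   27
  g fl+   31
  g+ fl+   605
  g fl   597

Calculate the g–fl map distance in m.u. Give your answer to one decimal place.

The recombinant classes are g+ fl and g fl+: 27 + 31 = 58.
Recombination frequency = 58/1260 = 0.0460 ≈ 4.6%, i.e. 4.6 m.u.

4.6 m.u.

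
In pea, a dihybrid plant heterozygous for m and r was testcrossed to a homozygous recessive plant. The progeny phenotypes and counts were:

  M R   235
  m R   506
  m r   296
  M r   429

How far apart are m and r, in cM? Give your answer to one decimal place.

36.2 cM

The two most frequent classes, M r (429) and m R (506), are the parental types, so the F1 was M r / m R.
The recombinant classes are M R and m r: 235 + 296 = 531.
Recombination frequency = 531/1466 = 0.3622 ≈ 36.2%, i.e. 36.2 cM.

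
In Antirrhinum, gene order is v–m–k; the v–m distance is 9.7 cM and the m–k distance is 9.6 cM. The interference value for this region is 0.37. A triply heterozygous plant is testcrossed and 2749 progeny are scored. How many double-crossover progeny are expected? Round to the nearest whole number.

Map distances give recombination frequencies of 0.097 and 0.096 for the two intervals.
With interference 0.37 (so coincidence = 0.63), expected double-crossover frequency = 0.097 × 0.096 × 0.63 = 0.00587.
Expected number = 0.00587 × 2749 = 16.13 ≈ 16.

16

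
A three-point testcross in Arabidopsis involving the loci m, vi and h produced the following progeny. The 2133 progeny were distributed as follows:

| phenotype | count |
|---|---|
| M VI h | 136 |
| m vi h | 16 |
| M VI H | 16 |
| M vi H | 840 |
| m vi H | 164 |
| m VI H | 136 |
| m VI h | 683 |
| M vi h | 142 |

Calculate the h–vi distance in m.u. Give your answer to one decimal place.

14.5 m.u.

The two most frequent reciprocal classes, M vi H and m VI h, are the parental types, so the F1 was M vi H / m VI h.
The two rarest classes, M VI H and m vi h, are the double crossovers. Comparing them with the parentals, only the vi allele has switched, so vi is the middle locus and the order is h – vi – m.
Crossovers in the h–vi interval produce the single-crossover classes M vi h and m VI H (142 + 136 = 278) plus the double crossovers (32).
RF(h–vi) = (278 + 32) / 2133 = 310/2133 = 0.1453 → 14.5 m.u.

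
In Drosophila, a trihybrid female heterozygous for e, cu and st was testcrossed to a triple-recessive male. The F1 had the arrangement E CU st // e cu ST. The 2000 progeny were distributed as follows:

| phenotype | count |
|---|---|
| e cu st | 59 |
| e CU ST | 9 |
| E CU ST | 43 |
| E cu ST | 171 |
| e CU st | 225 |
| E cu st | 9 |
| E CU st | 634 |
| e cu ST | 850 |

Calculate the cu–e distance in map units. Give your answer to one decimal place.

The two rarest classes, E cu st and e CU ST, are the double crossovers. Comparing them with the parentals, only the cu allele has switched, so cu is the middle locus and the order is st – cu – e.
Crossovers in the cu–e interval produce the single-crossover classes e CU st and E cu ST (225 + 171 = 396) plus the double crossovers (18).
RF(cu–e) = (396 + 18) / 2000 = 414/2000 = 0.2070 → 20.7 map units.

20.7 map units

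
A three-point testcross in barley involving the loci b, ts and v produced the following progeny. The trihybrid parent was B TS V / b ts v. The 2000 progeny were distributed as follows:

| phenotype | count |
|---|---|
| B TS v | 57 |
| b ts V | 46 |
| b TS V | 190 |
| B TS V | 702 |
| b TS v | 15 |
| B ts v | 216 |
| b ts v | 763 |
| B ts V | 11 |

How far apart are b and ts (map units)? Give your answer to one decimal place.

21.6 map units

The two rarest classes, B ts V and b TS v, are the double crossovers. Comparing them with the parentals, only the ts allele has switched, so ts is the middle locus and the order is v – ts – b.
Crossovers in the ts–b interval produce the single-crossover classes b TS V and B ts v (190 + 216 = 406) plus the double crossovers (26).
RF(ts–b) = (406 + 26) / 2000 = 432/2000 = 0.2160 → 21.6 map units.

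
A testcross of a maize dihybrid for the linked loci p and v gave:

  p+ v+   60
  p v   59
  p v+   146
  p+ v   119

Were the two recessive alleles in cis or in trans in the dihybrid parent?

The two most frequent classes are p+ v (119) and p v+ (146); these are the parental (non-recombinant) types.
So the F1 carried p+ v on one chromosome and p v+ on the other — the recessive alleles are on opposite chromosomes (trans / repulsion).

trans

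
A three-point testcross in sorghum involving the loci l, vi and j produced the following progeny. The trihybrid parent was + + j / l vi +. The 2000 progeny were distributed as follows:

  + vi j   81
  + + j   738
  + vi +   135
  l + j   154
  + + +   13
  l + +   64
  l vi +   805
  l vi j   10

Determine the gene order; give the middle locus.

The two rarest classes, + + + and l vi j, are the double crossovers. Comparing them with the parentals, only the j allele has switched, so j is the middle locus and the order is vi – j – l.

j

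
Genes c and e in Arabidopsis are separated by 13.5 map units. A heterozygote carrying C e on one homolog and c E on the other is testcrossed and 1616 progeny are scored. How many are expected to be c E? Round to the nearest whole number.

699

A map distance of 13.5 map units corresponds to a recombination frequency of 0.135.
The F1 is C e / c E, so c E is a parental gamete class with expected frequency (1 − r)/2 = 0.865/2 = 0.4325.
Expected number = 0.4325 × 1616 = 698.92 ≈ 699.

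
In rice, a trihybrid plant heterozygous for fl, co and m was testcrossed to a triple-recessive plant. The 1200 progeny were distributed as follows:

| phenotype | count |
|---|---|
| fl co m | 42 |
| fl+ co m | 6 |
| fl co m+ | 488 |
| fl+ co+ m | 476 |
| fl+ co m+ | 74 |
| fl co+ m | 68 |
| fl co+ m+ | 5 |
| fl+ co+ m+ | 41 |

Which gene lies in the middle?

The two most frequent reciprocal classes, fl+ co+ m and fl co m+, are the parental types, so the F1 was fl+ co+ m / fl co m+.
The two rarest classes, fl+ co m and fl co+ m+, are the double crossovers. Comparing them with the parentals, only the co allele has switched, so co is the middle locus and the order is m – co – fl.

co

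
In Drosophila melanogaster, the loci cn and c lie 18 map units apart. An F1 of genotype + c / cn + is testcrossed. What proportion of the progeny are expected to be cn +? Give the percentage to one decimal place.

A map distance of 18 map units corresponds to a recombination frequency of 0.180.
The F1 is + c / cn +, so cn + is a parental gamete class with expected frequency (1 − r)/2 = 0.820/2 = 0.4100.
That is 0.4100 = 41.0% of the progeny.

41.0%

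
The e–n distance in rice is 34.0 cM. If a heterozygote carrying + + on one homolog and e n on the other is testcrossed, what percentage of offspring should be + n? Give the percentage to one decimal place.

17.0%

A map distance of 34.0 cM corresponds to a recombination frequency of 0.340.
The F1 is + + / e n, so + n is a recombinant gamete class with expected frequency r/2 = 0.340/2 = 0.1700.
That is 0.1700 = 17.0% of the progeny.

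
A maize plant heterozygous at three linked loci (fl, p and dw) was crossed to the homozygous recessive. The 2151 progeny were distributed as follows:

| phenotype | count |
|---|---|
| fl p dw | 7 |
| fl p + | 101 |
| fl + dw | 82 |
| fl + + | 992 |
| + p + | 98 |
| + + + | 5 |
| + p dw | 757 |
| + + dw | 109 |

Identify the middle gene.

fl

The two most frequent reciprocal classes, + p dw and fl + +, are the parental types, so the F1 was + p dw / fl + +.
The two rarest classes, fl p dw and + + +, are the double crossovers. Comparing them with the parentals, only the fl allele has switched, so fl is the middle locus and the order is dw – fl – p.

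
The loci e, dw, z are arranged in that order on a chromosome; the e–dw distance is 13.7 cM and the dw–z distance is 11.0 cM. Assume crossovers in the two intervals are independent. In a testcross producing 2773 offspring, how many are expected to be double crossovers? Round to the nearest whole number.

42

Map distances give recombination frequencies of 0.137 and 0.110 for the two intervals.
With no interference, expected double-crossover frequency = 0.137 × 0.110 = 0.01507.
Expected number = 0.01507 × 2773 = 41.79 ≈ 42.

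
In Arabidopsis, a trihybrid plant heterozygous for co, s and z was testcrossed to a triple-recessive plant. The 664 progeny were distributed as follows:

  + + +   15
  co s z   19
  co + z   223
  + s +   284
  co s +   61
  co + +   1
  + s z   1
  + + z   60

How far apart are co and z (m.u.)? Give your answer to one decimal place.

The two most frequent reciprocal classes, co + z and + s +, are the parental types, so the F1 was co + z / + s +.
The two rarest classes, co + + and + s z, are the double crossovers. Comparing them with the parentals, only the z allele has switched, so z is the middle locus and the order is s – z – co.
Crossovers in the z–co interval produce the single-crossover classes + + z and co s + (60 + 61 = 121) plus the double crossovers (2).
RF(z–co) = (121 + 2) / 664 = 123/664 = 0.1852 → 18.5 m.u.

18.5 m.u.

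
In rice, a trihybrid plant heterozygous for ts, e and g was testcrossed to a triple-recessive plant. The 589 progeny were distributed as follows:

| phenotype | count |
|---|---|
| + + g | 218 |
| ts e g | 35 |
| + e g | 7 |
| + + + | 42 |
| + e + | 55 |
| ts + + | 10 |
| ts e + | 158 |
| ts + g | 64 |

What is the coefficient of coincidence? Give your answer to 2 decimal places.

0.78

The two most frequent reciprocal classes, ts e + and + + g, are the parental types, so the F1 was ts e + / + + g.
The two rarest classes, ts + + and + e g, are the double crossovers. Comparing them with the parentals, only the e allele has switched, so e is the middle locus and the order is g – e – ts.
g–e: (77 + 17)/589 = 0.1596; e–ts: (119 + 17)/589 = 0.2309.
Expected DCO frequency = 0.1596 × 0.2309 ≈ 0.03685; observed = 17/589 ≈ 0.02886.
Coefficient of coincidence = 0.02886/0.03685 ≈ 0.78.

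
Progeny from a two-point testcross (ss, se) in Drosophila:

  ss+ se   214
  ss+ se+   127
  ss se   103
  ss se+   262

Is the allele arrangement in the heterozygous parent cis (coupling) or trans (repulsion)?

The two most frequent classes are ss+ se (214) and ss se+ (262); these are the parental (non-recombinant) types.
So the F1 carried ss+ se on one chromosome and ss se+ on the other — the recessive alleles are on opposite chromosomes (trans / repulsion).

trans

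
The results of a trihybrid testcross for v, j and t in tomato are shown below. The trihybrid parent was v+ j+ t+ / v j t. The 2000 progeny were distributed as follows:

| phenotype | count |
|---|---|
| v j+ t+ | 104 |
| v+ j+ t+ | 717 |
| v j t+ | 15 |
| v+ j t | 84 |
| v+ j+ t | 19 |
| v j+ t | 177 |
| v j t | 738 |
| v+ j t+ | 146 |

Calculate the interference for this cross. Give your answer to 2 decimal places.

0.14

The two rarest classes, v+ j+ t and v j t+, are the double crossovers. Comparing them with the parentals, only the t allele has switched, so t is the middle locus and the order is j – t – v.
j–t: (323 + 34)/2000 = 0.1785; t–v: (188 + 34)/2000 = 0.1110.
Expected DCO frequency = 0.1785 × 0.1110 ≈ 0.01981; observed = 34/2000 ≈ 0.01700.
Coefficient of coincidence = 0.01700/0.01981 ≈ 0.86; interference = 1 − 0.86 = 0.14.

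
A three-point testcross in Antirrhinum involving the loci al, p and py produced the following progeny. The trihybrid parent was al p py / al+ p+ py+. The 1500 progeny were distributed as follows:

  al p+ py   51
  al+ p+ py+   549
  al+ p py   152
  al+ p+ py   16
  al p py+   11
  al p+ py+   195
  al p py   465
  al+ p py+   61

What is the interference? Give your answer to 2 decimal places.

The two rarest classes, al p py+ and al+ p+ py, are the double crossovers. Comparing them with the parentals, only the py allele has switched, so py is the middle locus and the order is al – py – p.
al–py: (347 + 27)/1500 = 0.2493; py–p: (112 + 27)/1500 = 0.0927.
Expected DCO frequency = 0.2493 × 0.0927 ≈ 0.02311; observed = 27/1500 ≈ 0.01800.
Coefficient of coincidence = 0.01800/0.02311 ≈ 0.78; interference = 1 − 0.78 = 0.22.

0.22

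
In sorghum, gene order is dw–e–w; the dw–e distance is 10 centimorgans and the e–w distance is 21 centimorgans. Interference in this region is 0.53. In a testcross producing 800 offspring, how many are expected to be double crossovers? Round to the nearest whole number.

Map distances give recombination frequencies of 0.100 and 0.210 for the two intervals.
With interference 0.53 (so coincidence = 0.47), expected double-crossover frequency = 0.100 × 0.210 × 0.47 = 0.00987.
Expected number = 0.00987 × 800 = 7.90 ≈ 8.

8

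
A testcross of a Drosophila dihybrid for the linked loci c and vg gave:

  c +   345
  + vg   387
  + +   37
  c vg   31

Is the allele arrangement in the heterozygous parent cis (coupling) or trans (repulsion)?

The two most frequent classes are + vg (387) and c + (345); these are the parental (non-recombinant) types.
So the F1 carried + vg on one chromosome and c + on the other — the recessive alleles are on opposite chromosomes (trans / repulsion).

trans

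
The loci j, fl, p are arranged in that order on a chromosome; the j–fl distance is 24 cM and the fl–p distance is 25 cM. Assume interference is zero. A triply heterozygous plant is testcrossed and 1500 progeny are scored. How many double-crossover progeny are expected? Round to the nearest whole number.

90

Map distances give recombination frequencies of 0.240 and 0.250 for the two intervals.
With no interference, expected double-crossover frequency = 0.240 × 0.250 = 0.06000.
Expected number = 0.06000 × 1500 = 90.00 ≈ 90.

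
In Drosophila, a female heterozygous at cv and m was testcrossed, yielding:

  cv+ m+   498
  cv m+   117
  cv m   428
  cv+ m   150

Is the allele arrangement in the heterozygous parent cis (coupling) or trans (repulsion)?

cis

The two most frequent classes are cv+ m+ (498) and cv m (428); these are the parental (non-recombinant) types.
So the F1 carried cv+ m+ on one chromosome and cv m on the other — the recessive alleles are on the same chromosome (cis / coupling).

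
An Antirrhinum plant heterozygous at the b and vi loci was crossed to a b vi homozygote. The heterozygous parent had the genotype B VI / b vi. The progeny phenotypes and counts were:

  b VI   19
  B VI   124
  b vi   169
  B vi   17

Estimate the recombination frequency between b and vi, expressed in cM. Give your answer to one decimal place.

The recombinant classes are B vi and b VI: 17 + 19 = 36.
Recombination frequency = 36/329 = 0.1094 ≈ 10.9%, i.e. 10.9 cM.

10.9 cM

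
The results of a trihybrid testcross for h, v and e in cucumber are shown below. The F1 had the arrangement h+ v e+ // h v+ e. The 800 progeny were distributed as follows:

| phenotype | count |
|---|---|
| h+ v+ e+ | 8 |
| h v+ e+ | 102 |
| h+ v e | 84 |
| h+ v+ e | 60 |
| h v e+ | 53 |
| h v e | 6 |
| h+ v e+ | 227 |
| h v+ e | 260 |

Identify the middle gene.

v

The two rarest classes, h+ v+ e+ and h v e, are the double crossovers. Comparing them with the parentals, only the v allele has switched, so v is the middle locus and the order is h – v – e.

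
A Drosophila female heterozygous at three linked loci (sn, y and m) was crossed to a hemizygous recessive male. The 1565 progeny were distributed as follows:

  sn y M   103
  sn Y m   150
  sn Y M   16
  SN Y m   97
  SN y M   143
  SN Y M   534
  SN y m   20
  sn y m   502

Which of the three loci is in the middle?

sn

The two most frequent reciprocal classes, sn y m and SN Y M, are the parental types, so the F1 was sn y m / SN Y M.
The two rarest classes, SN y m and sn Y M, are the double crossovers. Comparing them with the parentals, only the sn allele has switched, so sn is the middle locus and the order is m – sn – y.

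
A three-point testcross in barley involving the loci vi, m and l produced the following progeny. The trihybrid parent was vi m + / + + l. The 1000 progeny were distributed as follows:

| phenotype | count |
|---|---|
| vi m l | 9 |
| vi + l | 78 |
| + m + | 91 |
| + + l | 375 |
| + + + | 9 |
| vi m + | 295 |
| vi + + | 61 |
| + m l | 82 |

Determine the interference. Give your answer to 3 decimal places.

0.402

The two rarest classes, vi m l and + + +, are the double crossovers. Comparing them with the parentals, only the l allele has switched, so l is the middle locus and the order is m – l – vi.
m–l: (143 + 18)/1000 = 0.1610; l–vi: (169 + 18)/1000 = 0.1870.
Expected DCO frequency = 0.1610 × 0.1870 ≈ 0.03011; observed = 18/1000 ≈ 0.01800.
Coefficient of coincidence = 0.01800/0.03011 ≈ 0.598; interference = 1 − 0.598 = 0.402.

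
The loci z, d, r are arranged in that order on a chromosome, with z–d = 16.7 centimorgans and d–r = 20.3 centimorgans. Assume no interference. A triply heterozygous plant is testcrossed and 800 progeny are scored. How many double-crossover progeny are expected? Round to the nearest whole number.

27

Map distances give recombination frequencies of 0.167 and 0.203 for the two intervals.
With no interference, expected double-crossover frequency = 0.167 × 0.203 = 0.03390.
Expected number = 0.03390 × 800 = 27.12 ≈ 27.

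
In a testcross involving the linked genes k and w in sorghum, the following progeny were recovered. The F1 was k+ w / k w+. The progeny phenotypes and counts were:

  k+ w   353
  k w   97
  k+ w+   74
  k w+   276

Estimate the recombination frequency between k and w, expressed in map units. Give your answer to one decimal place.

The recombinant classes are k+ w+ and k w: 74 + 97 = 171.
Recombination frequency = 171/800 = 0.2137 ≈ 21.4%, i.e. 21.4 map units.

21.4 map units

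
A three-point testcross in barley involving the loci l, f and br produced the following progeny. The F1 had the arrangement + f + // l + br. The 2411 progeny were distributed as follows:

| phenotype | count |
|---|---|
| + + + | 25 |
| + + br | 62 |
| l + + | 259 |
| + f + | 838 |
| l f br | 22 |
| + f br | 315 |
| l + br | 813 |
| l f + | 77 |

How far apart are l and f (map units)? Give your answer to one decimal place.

7.7 map units

The two rarest classes, + + + and l f br, are the double crossovers. Comparing them with the parentals, only the f allele has switched, so f is the middle locus and the order is br – f – l.
Crossovers in the f–l interval produce the single-crossover classes l f + and + + br (77 + 62 = 139) plus the double crossovers (47).
RF(f–l) = (139 + 47) / 2411 = 186/2411 = 0.0771 → 7.7 map units.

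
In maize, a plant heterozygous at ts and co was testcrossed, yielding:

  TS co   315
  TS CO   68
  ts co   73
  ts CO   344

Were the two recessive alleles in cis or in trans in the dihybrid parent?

The two most frequent classes are TS co (315) and ts CO (344); these are the parental (non-recombinant) types.
So the F1 carried TS co on one chromosome and ts CO on the other — the recessive alleles are on opposite chromosomes (trans / repulsion).

trans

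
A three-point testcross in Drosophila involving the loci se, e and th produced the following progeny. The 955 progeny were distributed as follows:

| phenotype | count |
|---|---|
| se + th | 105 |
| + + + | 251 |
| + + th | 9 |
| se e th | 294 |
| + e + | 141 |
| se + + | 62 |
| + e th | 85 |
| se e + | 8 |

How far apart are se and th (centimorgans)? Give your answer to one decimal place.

The two most frequent reciprocal classes, se e th and + + +, are the parental types, so the F1 was se e th / + + +.
The two rarest classes, se e + and + + th, are the double crossovers. Comparing them with the parentals, only the th allele has switched, so th is the middle locus and the order is e – th – se.
Crossovers in the th–se interval produce the single-crossover classes + e th and se + + (85 + 62 = 147) plus the double crossovers (17).
RF(th–se) = (147 + 17) / 955 = 164/955 = 0.1717 → 17.2 centimorgans.

17.2 centimorgans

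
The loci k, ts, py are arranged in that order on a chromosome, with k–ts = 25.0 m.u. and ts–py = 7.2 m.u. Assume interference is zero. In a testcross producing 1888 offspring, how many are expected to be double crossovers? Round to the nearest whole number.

Map distances give recombination frequencies of 0.250 and 0.072 for the two intervals.
With no interference, expected double-crossover frequency = 0.250 × 0.072 = 0.01800.
Expected number = 0.01800 × 1888 = 33.98 ≈ 34.

34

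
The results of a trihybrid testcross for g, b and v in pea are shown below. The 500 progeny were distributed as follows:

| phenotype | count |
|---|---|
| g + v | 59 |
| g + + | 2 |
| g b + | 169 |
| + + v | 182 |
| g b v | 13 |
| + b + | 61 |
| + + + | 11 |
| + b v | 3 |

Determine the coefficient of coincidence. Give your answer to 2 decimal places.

The two most frequent reciprocal classes, g b + and + + v, are the parental types, so the F1 was g b + / + + v.
The two rarest classes, g + + and + b v, are the double crossovers. Comparing them with the parentals, only the b allele has switched, so b is the middle locus and the order is g – b – v.
g–b: (120 + 5)/500 = 0.2500; b–v: (24 + 5)/500 = 0.0580.
Expected DCO frequency = 0.2500 × 0.0580 ≈ 0.01450; observed = 5/500 ≈ 0.01000.
Coefficient of coincidence = 0.01000/0.01450 ≈ 0.69.

0.69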